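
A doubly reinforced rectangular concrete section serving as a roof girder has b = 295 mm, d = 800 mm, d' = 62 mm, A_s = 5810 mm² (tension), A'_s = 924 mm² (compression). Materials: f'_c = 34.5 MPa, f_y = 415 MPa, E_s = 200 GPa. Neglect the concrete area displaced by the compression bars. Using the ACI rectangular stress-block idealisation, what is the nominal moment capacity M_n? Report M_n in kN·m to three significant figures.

Assume both tension and compression steel yield.
Net tension couple steel: A_s − A'_s = 4886 mm².
a = (A_s − A'_s) f_y / (0.85 f'_c b) = 2027690/(0.85 × 34.5 × 295) = 234.39 mm.
c = a/β₁ = 234.39/0.804 = 291.53 mm; ε'_s = 0.003(c − d')/c = 0.0024 ≥ f_y/E_s = 0.0021, so compression steel does yield.
M_n = (A_s − A'_s) f_y (d − a/2) + A'_s f_y (d − d') = [2027690 × (800 − 117.195) + 383460 × (800 − 62)] × 10⁻⁶ = 1384.52 + 282.99 = 1667.51 kN·m.

M_n ≈ 1670 kN·m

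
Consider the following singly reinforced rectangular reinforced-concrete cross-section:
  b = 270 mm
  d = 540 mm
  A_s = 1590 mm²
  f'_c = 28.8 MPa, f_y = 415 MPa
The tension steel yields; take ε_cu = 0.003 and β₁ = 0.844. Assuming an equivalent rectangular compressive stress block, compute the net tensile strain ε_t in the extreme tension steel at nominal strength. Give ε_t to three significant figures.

ε_t ≈ 0.0107

a = A_s f_y/(0.85 f'_c b) = 99.83 mm.
β₁ = 0.844, so c = a/β₁ = 99.83/0.844 = 118.28 mm.
From the linear strain diagram with ε_cu = 0.003: ε_t = 0.003 (d − c)/c = 0.003 × (540 − 118.28)/118.28 = 0.0107.
Since ε_t ≥ 0.005, the section is tension-controlled.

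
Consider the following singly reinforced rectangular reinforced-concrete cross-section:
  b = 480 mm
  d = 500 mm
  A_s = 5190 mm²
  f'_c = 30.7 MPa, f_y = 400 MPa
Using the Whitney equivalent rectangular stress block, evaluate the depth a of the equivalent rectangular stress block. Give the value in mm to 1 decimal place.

T = A_s f_y = 5190 × 400 = 2076000 N = 2076 kN.
Setting C = 0.85 f'_c a b equal to T: a = 2076000/(0.85 × 30.7 × 480) = 165.7 mm.

a ≈ 165.7 mm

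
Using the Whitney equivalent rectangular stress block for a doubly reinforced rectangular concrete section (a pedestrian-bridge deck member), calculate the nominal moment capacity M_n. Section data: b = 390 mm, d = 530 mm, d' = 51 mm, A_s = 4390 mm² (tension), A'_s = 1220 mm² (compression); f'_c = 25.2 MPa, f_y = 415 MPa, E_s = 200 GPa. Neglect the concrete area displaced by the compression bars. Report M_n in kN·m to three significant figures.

Assume both tension and compression steel yield.
Net tension couple steel: A_s − A'_s = 3170 mm².
a = (A_s − A'_s) f_y / (0.85 f'_c b) = 1315550/(0.85 × 25.2 × 390) = 157.48 mm.
c = a/β₁ = 157.48/0.85 = 185.27 mm; ε'_s = 0.003(c − d')/c = 0.0022 ≥ f_y/E_s = 0.0021, so compression steel does yield.
M_n = (A_s − A'_s) f_y (d − a/2) + A'_s f_y (d − d') = [1315550 × (530 − 78.74) + 506300 × (530 − 51)] × 10⁻⁶ = 593.66 + 242.52 = 836.18 kN·m.

M_n ≈ 836 kN·m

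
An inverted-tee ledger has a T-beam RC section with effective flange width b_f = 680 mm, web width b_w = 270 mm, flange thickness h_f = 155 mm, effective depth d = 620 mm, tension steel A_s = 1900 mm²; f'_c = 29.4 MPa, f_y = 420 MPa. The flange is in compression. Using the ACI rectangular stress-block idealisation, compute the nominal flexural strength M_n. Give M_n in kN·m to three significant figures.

M_n ≈ 476 kN·m

Tension: T = A_s f_y = 1900 × 420 = 798000 N.
Try a within the flange: a = T/(0.85 f'_c b_f) = 798000/(0.85 × 29.4 × 680) = 46.96 mm.
Since a = 46.96 ≤ h_f = 155 mm, the stress block lies entirely in the flange; analyse as a rectangular beam of width b_f.
M_n = T(d − a/2) = 798000 × (620 − 23.48) = 476.02 × 10⁶ N·mm.
M_n = 476.02 kN·m.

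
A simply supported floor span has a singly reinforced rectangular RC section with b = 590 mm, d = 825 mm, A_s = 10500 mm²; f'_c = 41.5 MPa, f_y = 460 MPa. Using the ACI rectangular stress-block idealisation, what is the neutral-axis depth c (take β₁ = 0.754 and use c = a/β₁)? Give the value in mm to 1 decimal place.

T = A_s f_y = 10500 × 460 = 4830000 N = 4830 kN.
Setting C = 0.85 f'_c a b equal to T: a = 4830000/(0.85 × 41.5 × 590) = 232.075 mm.
With β₁ = 0.754, c = a/β₁ = 232.075/0.754 = 307.8 mm.

c ≈ 307.8 mm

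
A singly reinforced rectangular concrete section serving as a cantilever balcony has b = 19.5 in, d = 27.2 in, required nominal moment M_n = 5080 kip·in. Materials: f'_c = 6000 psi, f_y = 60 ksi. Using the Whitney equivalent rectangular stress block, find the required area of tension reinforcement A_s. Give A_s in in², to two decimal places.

A_s ≈ 3.23 in²

From M_n = 0.85 f'_c a b (d − a/2):
a = d − √(d² − 2M_n/(0.85 f'_c b)) = 27.2 − √(27.2² − 2 × 5080/(0.85 × 6 × 19.5)) = 1.948 in.
A_s = 0.85 f'_c a b / f_y = 0.85 × 6 × 1.948 × 19.5 / 60 = 3.229 in².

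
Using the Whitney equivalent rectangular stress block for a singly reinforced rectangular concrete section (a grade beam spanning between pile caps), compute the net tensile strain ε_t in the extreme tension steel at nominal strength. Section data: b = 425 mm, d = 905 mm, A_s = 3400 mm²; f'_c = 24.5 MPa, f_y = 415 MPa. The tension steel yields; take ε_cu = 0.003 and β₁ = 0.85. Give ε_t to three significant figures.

ε_t ≈ 0.0115

a = A_s f_y/(0.85 f'_c b) = 159.42 mm.
β₁ = 0.85, so c = a/β₁ = 159.42/0.85 = 187.55 mm.
From the linear strain diagram with ε_cu = 0.003: ε_t = 0.003 (d − c)/c = 0.003 × (905 − 187.55)/187.55 = 0.0115.
Since ε_t ≥ 0.005, the section is tension-controlled.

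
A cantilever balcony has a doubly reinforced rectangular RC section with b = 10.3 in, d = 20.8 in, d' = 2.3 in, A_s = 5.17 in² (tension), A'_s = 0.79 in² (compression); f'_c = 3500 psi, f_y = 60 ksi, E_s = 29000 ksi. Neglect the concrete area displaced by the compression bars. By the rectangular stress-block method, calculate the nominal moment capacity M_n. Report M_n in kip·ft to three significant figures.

Assume both steels yield.
a = (A_s − A'_s) f_y/(0.85 f'_c b) = (5.17 − 0.79) × 60/(0.85 × 3.5 × 10.3) = 8.576 in.
c = a/β₁ = 8.576/0.85 = 10.089 in; ε'_s = 0.003(c − d')/c = 0.0023 ≥ ε_y = 0.0021, so the compression steel yields.
M_n = (A_s − A'_s) f_y (d − a/2) + A'_s f_y (d − d') = 262.8 × (20.8 − 4.288) + 47.4 × (20.8 − 2.3) = 4339.4 + 876.9 = 5216.3 kip·in = 5216.3/12 = 434.69 kip·ft.

M_n ≈ 435 kip·ft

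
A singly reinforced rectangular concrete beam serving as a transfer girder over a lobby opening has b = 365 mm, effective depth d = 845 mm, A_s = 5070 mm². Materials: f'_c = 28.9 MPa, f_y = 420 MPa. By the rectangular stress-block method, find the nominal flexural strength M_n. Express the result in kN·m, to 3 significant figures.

T = A_s f_y = 5070 × 420 = 2129400 N = 2129.4 kN.
From C = T: a = T/(0.85 f'_c b) = 2129400/(0.85 × 28.9 × 365) = 237.49 mm.
M_n = T(d − a/2) = 2129.4 kN × (845 − 118.745) mm = 1546.49 kN·m.

M_n ≈ 1550 kN·m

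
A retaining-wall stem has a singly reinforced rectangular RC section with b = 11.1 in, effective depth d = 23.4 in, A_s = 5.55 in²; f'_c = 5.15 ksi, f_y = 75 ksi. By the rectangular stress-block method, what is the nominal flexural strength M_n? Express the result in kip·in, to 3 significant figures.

M_n ≈ 7960 kip·in

T = A_s f_y = 5.55 × 75 = 416.25 kips.
a = T/(0.85 f'_c b) = 416.25/(0.85 × 5.15 × 11.1) = 8.567 in.
M_n = T(d − a/2) = 416.25 × (23.4 − 4.2835) = 7957.2 kip·in.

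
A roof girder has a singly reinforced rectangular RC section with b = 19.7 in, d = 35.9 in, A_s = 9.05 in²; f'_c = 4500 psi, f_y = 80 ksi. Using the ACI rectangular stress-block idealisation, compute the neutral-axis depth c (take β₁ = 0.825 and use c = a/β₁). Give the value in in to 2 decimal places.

c ≈ 11.65 in

T = A_s f_y = 9.05 × 80 = 724 kips.
a = T/(0.85 f'_c b) = 724/(0.85 × 4.5 × 19.7) = 9.6082 in.
With β₁ = 0.825, c = a/β₁ = 9.6082/0.825 = 11.65 in.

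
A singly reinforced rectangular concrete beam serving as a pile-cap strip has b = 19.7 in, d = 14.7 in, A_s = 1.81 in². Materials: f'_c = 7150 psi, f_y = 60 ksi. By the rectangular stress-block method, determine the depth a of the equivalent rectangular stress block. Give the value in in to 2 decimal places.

T = A_s f_y = 1.81 × 60 = 108.6 kips.
a = T/(0.85 f'_c b) = 108.6/(0.85 × 7.15 × 19.7) = 0.91 in.

a ≈ 0.91 in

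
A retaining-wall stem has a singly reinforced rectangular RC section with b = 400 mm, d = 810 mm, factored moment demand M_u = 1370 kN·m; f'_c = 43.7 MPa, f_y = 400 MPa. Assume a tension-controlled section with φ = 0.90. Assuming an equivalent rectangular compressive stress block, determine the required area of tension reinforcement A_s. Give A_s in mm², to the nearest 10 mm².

A_s ≈ 5140 mm²

M_n = M_u/φ = 1370/0.90 = 1522.22 kN·m.
With M_n = 0.85 f'_c a b (d − a/2), solve the quadratic for a:
a = d − √(d² − 2M_n/(0.85 f'_c b)) = 810 − √(810² − 2 × 1522.22×10⁶/(0.85 × 43.7 × 400)) = 138.29 mm.
A_s = 0.85 f'_c a b / f_y = 0.85 × 43.7 × 138.29 × 400 / 400 = 5136.8 mm².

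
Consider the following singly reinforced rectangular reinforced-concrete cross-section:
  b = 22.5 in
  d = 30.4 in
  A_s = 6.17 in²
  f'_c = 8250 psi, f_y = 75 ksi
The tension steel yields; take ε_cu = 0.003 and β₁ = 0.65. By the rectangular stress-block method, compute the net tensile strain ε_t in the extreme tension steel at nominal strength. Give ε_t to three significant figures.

a = A_s f_y/(0.85 f'_c b) = 2.933 in.
β₁ = 0.65, so c = a/β₁ = 2.933/0.65 = 4.512 in.
From the linear strain diagram with ε_cu = 0.003: ε_t = 0.003 (d − c)/c = 0.003 × (30.4 − 4.512)/4.512 = 0.0172.
Since ε_t ≥ 0.005, the section is tension-controlled.

ε_t ≈ 0.0172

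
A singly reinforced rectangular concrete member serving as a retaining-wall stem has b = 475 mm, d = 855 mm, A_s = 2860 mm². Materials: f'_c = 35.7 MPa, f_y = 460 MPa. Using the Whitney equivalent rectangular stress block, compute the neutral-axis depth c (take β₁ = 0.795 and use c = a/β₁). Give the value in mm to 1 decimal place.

T = A_s f_y = 2860 × 460 = 1315600 N = 1315.6 kN.
Setting C = 0.85 f'_c a b equal to T: a = 1315600/(0.85 × 35.7 × 475) = 91.273 mm.
With β₁ = 0.795, c = a/β₁ = 91.273/0.795 = 114.8 mm.

c ≈ 114.8 mm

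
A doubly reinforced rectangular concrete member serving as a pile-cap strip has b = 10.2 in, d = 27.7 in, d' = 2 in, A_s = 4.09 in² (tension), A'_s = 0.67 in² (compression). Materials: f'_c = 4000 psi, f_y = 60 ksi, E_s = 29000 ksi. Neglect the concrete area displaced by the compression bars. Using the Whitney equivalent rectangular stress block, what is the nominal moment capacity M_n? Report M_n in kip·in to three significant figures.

M_n ≈ 6110 kip·in

Assume both steels yield.
a = (A_s − A'_s) f_y/(0.85 f'_c b) = (4.09 − 0.67) × 60/(0.85 × 4 × 10.2) = 5.917 in.
c = a/β₁ = 5.917/0.85 = 6.961 in; ε'_s = 0.003(c − d')/c = 0.0021 ≥ ε_y = 0.0021, so the compression steel yields.
M_n = (A_s − A'_s) f_y (d − a/2) + A'_s f_y (d − d') = 205.2 × (27.7 − 2.9585) + 40.2 × (27.7 − 2) = 5077.0 + 1033.1 = 6110.1 kip·in.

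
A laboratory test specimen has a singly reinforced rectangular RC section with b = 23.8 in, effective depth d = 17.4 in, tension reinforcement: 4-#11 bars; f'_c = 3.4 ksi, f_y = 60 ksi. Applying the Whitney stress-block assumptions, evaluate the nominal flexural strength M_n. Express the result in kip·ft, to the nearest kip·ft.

A_s = 4 × 1.56 = 6.24 in².
T = A_s f_y = 6.24 × 60 = 374.4 kips.
a = T/(0.85 f'_c b) = 374.4/(0.85 × 3.4 × 23.8) = 5.443 in.
M_n = T(d − a/2) = 374.4 × (17.4 − 2.7215) = 5495.6 kip·in = 5495.6/12 = 457.97 kip·ft.

M_n ≈ 458 kip·ft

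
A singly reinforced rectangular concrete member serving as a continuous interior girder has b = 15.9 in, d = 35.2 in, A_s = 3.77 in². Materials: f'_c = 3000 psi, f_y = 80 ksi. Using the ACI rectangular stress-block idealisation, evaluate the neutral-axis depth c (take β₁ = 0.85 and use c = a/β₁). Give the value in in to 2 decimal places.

T = A_s f_y = 3.77 × 80 = 301.6 kips.
a = T/(0.85 f'_c b) = 301.6/(0.85 × 3 × 15.9) = 7.4386 in.
With β₁ = 0.85, c = a/β₁ = 7.4386/0.85 = 8.75 in.

c ≈ 8.75 in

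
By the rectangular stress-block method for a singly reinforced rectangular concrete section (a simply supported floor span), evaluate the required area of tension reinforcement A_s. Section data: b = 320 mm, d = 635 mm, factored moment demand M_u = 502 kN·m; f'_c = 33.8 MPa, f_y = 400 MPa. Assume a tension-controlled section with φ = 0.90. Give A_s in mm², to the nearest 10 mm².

M_n = M_u/φ = 502/0.90 = 557.778 kN·m.
With M_n = 0.85 f'_c a b (d − a/2), solve the quadratic for a:
a = d − √(d² − 2M_n/(0.85 f'_c b)) = 635 − √(635² − 2 × 557.778×10⁶/(0.85 × 33.8 × 320)) = 104.07 mm.
A_s = 0.85 f'_c a b / f_y = 0.85 × 33.8 × 104.07 × 320 / 400 = 2391.9 mm².

A_s ≈ 2390 mm²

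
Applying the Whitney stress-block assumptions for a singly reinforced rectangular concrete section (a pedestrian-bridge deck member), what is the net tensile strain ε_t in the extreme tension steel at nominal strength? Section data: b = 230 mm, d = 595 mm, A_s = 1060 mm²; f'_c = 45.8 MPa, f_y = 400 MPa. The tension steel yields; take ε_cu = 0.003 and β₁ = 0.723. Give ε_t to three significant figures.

a = A_s f_y/(0.85 f'_c b) = 47.35 mm.
β₁ = 0.723, so c = a/β₁ = 47.35/0.723 = 65.49 mm.
From the linear strain diagram with ε_cu = 0.003: ε_t = 0.003 (d − c)/c = 0.003 × (595 − 65.49)/65.49 = 0.0243.
Since ε_t ≥ 0.005, the section is tension-controlled.

ε_t ≈ 0.0243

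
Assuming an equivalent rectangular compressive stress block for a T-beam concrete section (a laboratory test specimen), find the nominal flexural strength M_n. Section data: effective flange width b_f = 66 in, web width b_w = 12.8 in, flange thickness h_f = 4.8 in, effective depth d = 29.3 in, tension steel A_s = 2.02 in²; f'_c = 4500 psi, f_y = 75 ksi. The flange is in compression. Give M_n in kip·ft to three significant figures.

M_n ≈ 366 kip·ft

Tension: T = A_s f_y = 2.02 × 75 = 151.5 kips.
Try a within the flange: a = T/(0.85 f'_c b_f) = 151.5/(0.85 × 4.5 × 66) = 0.600 in.
Since a = 0.600 ≤ h_f = 4.8 in, the stress block lies entirely in the flange; analyse as a rectangular beam of width b_f.
M_n = T(d − a/2) = 151.5 × (29.3 − 0.3) = 4393.5 kip·in.
M_n = 4393.5/12 = 366.13 kip·ft.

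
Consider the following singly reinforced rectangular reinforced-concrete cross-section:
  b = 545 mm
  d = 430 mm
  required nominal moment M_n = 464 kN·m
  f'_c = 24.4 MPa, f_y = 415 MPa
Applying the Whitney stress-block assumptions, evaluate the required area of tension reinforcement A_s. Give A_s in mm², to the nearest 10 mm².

With M_n = 0.85 f'_c a b (d − a/2), solve the quadratic for a:
a = d − √(d² − 2M_n/(0.85 f'_c b)) = 430 − √(430² − 2 × 464×10⁶/(0.85 × 24.4 × 545)) = 109.38 mm.
A_s = 0.85 f'_c a b / f_y = 0.85 × 24.4 × 109.38 × 545 / 415 = 2979.2 mm².

A_s ≈ 2980 mm²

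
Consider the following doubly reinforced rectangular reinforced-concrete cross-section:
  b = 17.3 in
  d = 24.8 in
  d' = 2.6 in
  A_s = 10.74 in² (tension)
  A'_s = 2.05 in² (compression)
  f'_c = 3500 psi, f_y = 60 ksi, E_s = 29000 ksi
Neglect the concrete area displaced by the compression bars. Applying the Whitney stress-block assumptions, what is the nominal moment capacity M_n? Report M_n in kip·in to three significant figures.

Assume both steels yield.
a = (A_s − A'_s) f_y/(0.85 f'_c b) = (10.74 − 2.05) × 60/(0.85 × 3.5 × 17.3) = 10.131 in.
c = a/β₁ = 10.131/0.85 = 11.919 in; ε'_s = 0.003(c − d')/c = 0.0023 ≥ ε_y = 0.0021, so the compression steel yields.
M_n = (A_s − A'_s) f_y (d − a/2) + A'_s f_y (d − d') = 521.4 × (24.8 − 5.0655) + 123 × (24.8 − 2.6) = 10289.6 + 2730.6 = 13020.2 kip·in.

M_n ≈ 13000 kip·in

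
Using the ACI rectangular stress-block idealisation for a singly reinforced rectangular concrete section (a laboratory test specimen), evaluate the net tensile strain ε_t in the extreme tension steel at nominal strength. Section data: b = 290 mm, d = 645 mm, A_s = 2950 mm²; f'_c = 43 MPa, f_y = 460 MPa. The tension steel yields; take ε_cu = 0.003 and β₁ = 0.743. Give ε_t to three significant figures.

a = A_s f_y/(0.85 f'_c b) = 128.02 mm.
β₁ = 0.743, so c = a/β₁ = 128.02/0.743 = 172.30 mm.
From the linear strain diagram with ε_cu = 0.003: ε_t = 0.003 (d − c)/c = 0.003 × (645 − 172.30)/172.30 = 0.00823.
Since ε_t ≥ 0.005, the section is tension-controlled.

ε_t ≈ 0.00823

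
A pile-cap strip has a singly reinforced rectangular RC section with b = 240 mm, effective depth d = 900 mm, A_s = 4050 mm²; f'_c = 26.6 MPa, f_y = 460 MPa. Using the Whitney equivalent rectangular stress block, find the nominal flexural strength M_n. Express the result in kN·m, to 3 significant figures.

M_n ≈ 1360 kN·m

T = A_s f_y = 4050 × 460 = 1863000 N = 1863 kN.
From C = T: a = T/(0.85 f'_c b) = 1863000/(0.85 × 26.6 × 240) = 343.32 mm.
M_n = T(d − a/2) = 1863 kN × (900 − 171.66) mm = 1356.90 kN·m.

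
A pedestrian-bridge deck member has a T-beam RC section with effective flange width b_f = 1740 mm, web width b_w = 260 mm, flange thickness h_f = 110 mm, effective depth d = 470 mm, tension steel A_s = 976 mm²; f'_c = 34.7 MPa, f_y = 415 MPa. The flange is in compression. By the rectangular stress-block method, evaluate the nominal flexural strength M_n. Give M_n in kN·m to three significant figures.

Tension: T = A_s f_y = 976 × 415 = 405040 N.
Try a within the flange: a = T/(0.85 f'_c b_f) = 405040/(0.85 × 34.7 × 1740) = 7.89 mm.
Since a = 7.89 ≤ h_f = 110 mm, the stress block lies entirely in the flange; analyse as a rectangular beam of width b_f.
M_n = T(d − a/2) = 405040 × (470 − 3.945) = 188.77 × 10⁶ N·mm.
M_n = 188.77 kN·m.

M_n ≈ 189 kN·m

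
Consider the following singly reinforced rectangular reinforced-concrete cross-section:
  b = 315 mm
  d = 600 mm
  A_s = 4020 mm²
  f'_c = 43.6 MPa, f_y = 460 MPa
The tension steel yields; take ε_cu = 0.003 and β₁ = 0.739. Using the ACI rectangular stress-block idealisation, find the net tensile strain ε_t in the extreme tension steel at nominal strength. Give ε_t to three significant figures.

ε_t ≈ 0.00540

a = A_s f_y/(0.85 f'_c b) = 158.40 mm.
β₁ = 0.739, so c = a/β₁ = 158.40/0.739 = 214.34 mm.
From the linear strain diagram with ε_cu = 0.003: ε_t = 0.003 (d − c)/c = 0.003 × (600 − 214.34)/214.34 = 0.00540.
Since ε_t ≥ 0.005, the section is tension-controlled.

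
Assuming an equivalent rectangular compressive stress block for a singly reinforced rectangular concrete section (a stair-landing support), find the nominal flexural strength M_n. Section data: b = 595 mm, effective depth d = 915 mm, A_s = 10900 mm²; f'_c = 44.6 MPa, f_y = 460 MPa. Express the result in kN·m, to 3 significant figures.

T = A_s f_y = 10900 × 460 = 5014000 N = 5014 kN.
From C = T: a = T/(0.85 f'_c b) = 5014000/(0.85 × 44.6 × 595) = 222.29 mm.
M_n = T(d − a/2) = 5014 kN × (915 − 111.145) mm = 4030.53 kN·m.

M_n ≈ 4030 kN·m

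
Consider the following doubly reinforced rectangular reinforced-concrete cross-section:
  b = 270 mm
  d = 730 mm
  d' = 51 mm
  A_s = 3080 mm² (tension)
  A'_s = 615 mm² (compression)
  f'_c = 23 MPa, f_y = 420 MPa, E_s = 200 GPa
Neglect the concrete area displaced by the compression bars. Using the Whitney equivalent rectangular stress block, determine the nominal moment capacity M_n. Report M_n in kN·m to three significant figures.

M_n ≈ 830 kN·m

Assume both tension and compression steel yield.
Net tension couple steel: A_s − A'_s = 2465 mm².
a = (A_s − A'_s) f_y / (0.85 f'_c b) = 1035300/(0.85 × 23 × 270) = 196.14 mm.
c = a/β₁ = 196.14/0.85 = 230.75 mm; ε'_s = 0.003(c − d')/c = 0.0023 ≥ f_y/E_s = 0.0021, so compression steel does yield.
M_n = (A_s − A'_s) f_y (d − a/2) + A'_s f_y (d − d') = [1035300 × (730 − 98.07) + 258300 × (730 − 51)] × 10⁻⁶ = 654.24 + 175.39 = 829.63 kN·m.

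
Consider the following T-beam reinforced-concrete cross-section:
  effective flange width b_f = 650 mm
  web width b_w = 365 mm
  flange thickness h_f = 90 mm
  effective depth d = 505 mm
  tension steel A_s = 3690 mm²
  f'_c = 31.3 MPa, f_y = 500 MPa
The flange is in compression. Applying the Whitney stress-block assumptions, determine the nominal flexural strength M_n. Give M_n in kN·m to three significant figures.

Tension: T = A_s f_y = 3690 × 500 = 1845000 N.
Try a within the flange: a = T/(0.85 f'_c b_f) = 1845000/(0.85 × 31.3 × 650) = 106.69 mm.
a = 106.69 > h_f = 90 mm: the block extends into the web. Split into flange-overhang and web parts.
C_f = 0.85 f'_c (b_f − b_w) h_f = 0.85 × 31.3 × (650 − 365) × 90 = 682418 N.
Remaining web compression depth: a_w = (T − C_f)/(0.85 f'_c b_w) = (1845000 − 682418)/(0.85 × 31.3 × 365) = 119.72 mm.
M_n = C_f(d − h_f/2) + (T − C_f)(d − a_w/2) = 682418 × (505 − 45) + 1162582 × (505 − 59.86) = 313.91 + 517.51 = 831.42 × 10⁶ N·mm.
M_n = 831.42 kN·m.

M_n ≈ 831 kN·m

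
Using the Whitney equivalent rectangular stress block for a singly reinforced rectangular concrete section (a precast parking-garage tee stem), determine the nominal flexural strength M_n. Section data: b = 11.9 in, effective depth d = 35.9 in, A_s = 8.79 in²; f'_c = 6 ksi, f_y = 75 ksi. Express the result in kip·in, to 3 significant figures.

T = A_s f_y = 8.79 × 75 = 659.25 kips.
a = T/(0.85 f'_c b) = 659.25/(0.85 × 6 × 11.9) = 10.863 in.
M_n = T(d − a/2) = 659.25 × (35.9 − 5.4315) = 20086.4 kip·in.

M_n ≈ 20100 kip·in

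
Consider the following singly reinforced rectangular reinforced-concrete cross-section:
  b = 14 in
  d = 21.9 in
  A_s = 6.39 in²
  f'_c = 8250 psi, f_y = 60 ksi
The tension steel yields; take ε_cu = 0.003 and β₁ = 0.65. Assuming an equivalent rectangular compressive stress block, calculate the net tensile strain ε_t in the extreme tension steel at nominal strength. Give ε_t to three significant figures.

ε_t ≈ 0.00794

a = A_s f_y/(0.85 f'_c b) = 3.905 in.
β₁ = 0.65, so c = a/β₁ = 3.905/0.65 = 6.008 in.
From the linear strain diagram with ε_cu = 0.003: ε_t = 0.003 (d − c)/c = 0.003 × (21.9 − 6.008)/6.008 = 0.00794.
Since ε_t ≥ 0.005, the section is tension-controlled.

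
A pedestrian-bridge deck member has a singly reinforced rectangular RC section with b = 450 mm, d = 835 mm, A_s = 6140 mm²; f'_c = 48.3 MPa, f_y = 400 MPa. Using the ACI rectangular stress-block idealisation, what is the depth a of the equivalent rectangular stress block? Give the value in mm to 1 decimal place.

T = A_s f_y = 6140 × 400 = 2456000 N = 2456 kN.
Setting C = 0.85 f'_c a b equal to T: a = 2456000/(0.85 × 48.3 × 450) = 132.9 mm.

a ≈ 132.9 mm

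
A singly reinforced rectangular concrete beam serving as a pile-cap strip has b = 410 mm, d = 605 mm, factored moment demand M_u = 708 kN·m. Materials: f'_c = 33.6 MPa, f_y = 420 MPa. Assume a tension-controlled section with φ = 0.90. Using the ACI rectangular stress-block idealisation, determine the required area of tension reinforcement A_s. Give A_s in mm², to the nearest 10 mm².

M_n = M_u/φ = 708/0.90 = 786.667 kN·m.
With M_n = 0.85 f'_c a b (d − a/2), solve the quadratic for a:
a = d − √(d² − 2M_n/(0.85 f'_c b)) = 605 − √(605² − 2 × 786.667×10⁶/(0.85 × 33.6 × 410)) = 123.69 mm.
A_s = 0.85 f'_c a b / f_y = 0.85 × 33.6 × 123.69 × 410 / 420 = 3448.5 mm².

A_s ≈ 3450 mm²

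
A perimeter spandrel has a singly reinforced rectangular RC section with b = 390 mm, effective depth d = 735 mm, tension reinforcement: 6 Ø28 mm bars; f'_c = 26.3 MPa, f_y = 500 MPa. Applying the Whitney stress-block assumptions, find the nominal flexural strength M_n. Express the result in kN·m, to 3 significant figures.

M_n ≈ 1160 kN·m

A_s = 6 × 616 = 3696 mm².
T = A_s f_y = 3696 × 500 = 1848000 N = 1848 kN.
From C = T: a = T/(0.85 f'_c b) = 1848000/(0.85 × 26.3 × 390) = 211.96 mm.
M_n = T(d − a/2) = 1848 kN × (735 − 105.98) mm = 1162.43 kN·m.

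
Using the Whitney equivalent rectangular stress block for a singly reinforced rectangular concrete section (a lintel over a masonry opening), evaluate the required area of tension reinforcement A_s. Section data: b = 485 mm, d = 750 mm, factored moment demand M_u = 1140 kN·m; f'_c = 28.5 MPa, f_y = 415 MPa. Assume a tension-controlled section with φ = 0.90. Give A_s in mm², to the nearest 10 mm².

A_s ≈ 4560 mm²

M_n = M_u/φ = 1140/0.90 = 1266.67 kN·m.
With M_n = 0.85 f'_c a b (d − a/2), solve the quadratic for a:
a = d − √(d² − 2M_n/(0.85 f'_c b)) = 750 − √(750² − 2 × 1266.67×10⁶/(0.85 × 28.5 × 485)) = 161.03 mm.
A_s = 0.85 f'_c a b / f_y = 0.85 × 28.5 × 161.03 × 485 / 415 = 4558.9 mm².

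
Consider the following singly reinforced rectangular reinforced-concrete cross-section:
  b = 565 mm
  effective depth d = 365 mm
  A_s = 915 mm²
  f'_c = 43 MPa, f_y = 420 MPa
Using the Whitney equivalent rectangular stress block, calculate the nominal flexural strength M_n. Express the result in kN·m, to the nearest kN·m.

M_n ≈ 137 kN·m

T = A_s f_y = 915 × 420 = 384300 N = 384.3 kN.
From C = T: a = T/(0.85 f'_c b) = 384300/(0.85 × 43 × 565) = 18.61 mm.
M_n = T(d − a/2) = 384.3 kN × (365 − 9.305) mm = 136.69 kN·m.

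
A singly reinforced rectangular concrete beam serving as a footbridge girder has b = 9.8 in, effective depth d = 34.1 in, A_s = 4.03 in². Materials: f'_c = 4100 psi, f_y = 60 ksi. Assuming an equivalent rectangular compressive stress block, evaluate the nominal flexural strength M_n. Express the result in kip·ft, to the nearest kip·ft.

M_n ≈ 616 kip·ft

T = A_s f_y = 4.03 × 60 = 241.8 kips.
a = T/(0.85 f'_c b) = 241.8/(0.85 × 4.1 × 9.8) = 7.080 in.
M_n = T(d − a/2) = 241.8 × (34.1 − 3.54) = 7389.4 kip·in = 7389.4/12 = 615.78 kip·ft.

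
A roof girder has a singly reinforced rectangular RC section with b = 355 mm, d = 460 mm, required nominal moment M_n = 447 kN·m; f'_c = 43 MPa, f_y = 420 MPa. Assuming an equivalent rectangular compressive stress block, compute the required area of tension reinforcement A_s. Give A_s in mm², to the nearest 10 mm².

With M_n = 0.85 f'_c a b (d − a/2), solve the quadratic for a:
a = d − √(d² − 2M_n/(0.85 f'_c b)) = 460 − √(460² − 2 × 447×10⁶/(0.85 × 43 × 355)) = 82.24 mm.
A_s = 0.85 f'_c a b / f_y = 0.85 × 43 × 82.24 × 355 / 420 = 2540.7 mm².

A_s ≈ 2540 mm²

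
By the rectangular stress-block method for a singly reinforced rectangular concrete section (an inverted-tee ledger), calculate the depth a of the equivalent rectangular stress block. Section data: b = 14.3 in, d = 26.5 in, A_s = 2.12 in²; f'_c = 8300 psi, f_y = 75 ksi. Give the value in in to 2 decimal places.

a ≈ 1.58 in

T = A_s f_y = 2.12 × 75 = 159 kips.
a = T/(0.85 f'_c b) = 159/(0.85 × 8.3 × 14.3) = 1.58 in.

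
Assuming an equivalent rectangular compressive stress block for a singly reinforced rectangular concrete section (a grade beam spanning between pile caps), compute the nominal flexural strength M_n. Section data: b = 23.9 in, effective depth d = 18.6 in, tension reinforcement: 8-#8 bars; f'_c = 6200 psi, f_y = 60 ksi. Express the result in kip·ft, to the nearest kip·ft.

M_n ≈ 540 kip·ft

A_s = 8 × 0.79 = 6.32 in².
T = A_s f_y = 6.32 × 60 = 379.2 kips.
a = T/(0.85 f'_c b) = 379.2/(0.85 × 6.2 × 23.9) = 3.011 in.
M_n = T(d − a/2) = 379.2 × (18.6 − 1.5055) = 6482.2 kip·in = 6482.2/12 = 540.18 kip·ft.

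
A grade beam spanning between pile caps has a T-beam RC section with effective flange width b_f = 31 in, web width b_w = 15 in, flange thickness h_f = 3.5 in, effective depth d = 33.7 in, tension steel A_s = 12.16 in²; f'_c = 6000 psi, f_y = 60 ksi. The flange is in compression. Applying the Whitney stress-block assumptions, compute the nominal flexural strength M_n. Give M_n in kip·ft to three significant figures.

M_n ≈ 1900 kip·ft

Tension: T = A_s f_y = 12.16 × 60 = 729.6 kips.
Try a within the flange: a = T/(0.85 f'_c b_f) = 729.6/(0.85 × 6 × 31) = 4.615 in.
a = 4.615 > h_f = 3.5 in: the block extends into the web. Split into flange-overhang and web parts.
C_f = 0.85 f'_c (b_f − b_w) h_f = 0.85 × 6 × (31 − 15) × 3.5 = 285.6 kips.
Remaining web compression depth: a_w = (T − C_f)/(0.85 f'_c b_w) = (729.6 − 285.6)/(0.85 × 6 × 15) = 5.804 in.
M_n = C_f(d − h_f/2) + (T − C_f)(d − a_w/2) = 285.6 × (33.7 − 1.75) + 444 × (33.7 − 2.902) = 9124.9 + 13674.3 = 22799.2 kip·in.
M_n = 22799.2/12 = 1899.93 kip·ft.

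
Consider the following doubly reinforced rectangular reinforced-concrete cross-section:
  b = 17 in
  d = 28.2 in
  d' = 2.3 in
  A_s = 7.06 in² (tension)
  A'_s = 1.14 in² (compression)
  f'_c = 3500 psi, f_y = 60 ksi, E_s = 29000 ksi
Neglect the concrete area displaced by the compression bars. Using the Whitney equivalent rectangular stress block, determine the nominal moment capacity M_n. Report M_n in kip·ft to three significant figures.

M_n ≈ 878 kip·ft

Assume both steels yield.
a = (A_s − A'_s) f_y/(0.85 f'_c b) = (7.06 − 1.14) × 60/(0.85 × 3.5 × 17) = 7.023 in.
c = a/β₁ = 7.023/0.85 = 8.262 in; ε'_s = 0.003(c − d')/c = 0.0022 ≥ ε_y = 0.0021, so the compression steel yields.
M_n = (A_s − A'_s) f_y (d − a/2) + A'_s f_y (d − d') = 355.2 × (28.2 − 3.5115) + 68.4 × (28.2 − 2.3) = 8769.4 + 1771.6 = 10541.0 kip·in = 10541.0/12 = 878.42 kip·ft.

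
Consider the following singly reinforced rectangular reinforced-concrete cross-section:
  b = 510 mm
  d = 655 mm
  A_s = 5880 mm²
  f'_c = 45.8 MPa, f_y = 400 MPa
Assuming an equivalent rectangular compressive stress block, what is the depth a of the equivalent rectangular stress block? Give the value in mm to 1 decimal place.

a ≈ 118.5 mm

T = A_s f_y = 5880 × 400 = 2352000 N = 2352 kN.
Setting C = 0.85 f'_c a b equal to T: a = 2352000/(0.85 × 45.8 × 510) = 118.5 mm.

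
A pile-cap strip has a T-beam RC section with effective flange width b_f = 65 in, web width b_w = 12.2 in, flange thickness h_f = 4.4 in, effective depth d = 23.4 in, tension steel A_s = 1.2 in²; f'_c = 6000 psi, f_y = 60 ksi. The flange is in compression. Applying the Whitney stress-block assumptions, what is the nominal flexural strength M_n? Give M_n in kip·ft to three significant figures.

Tension: T = A_s f_y = 1.2 × 60 = 72 kips.
Try a within the flange: a = T/(0.85 f'_c b_f) = 72/(0.85 × 6 × 65) = 0.217 in.
Since a = 0.217 ≤ h_f = 4.4 in, the stress block lies entirely in the flange; analyse as a rectangular beam of width b_f.
M_n = T(d − a/2) = 72 × (23.4 − 0.1085) = 1677.0 kip·in.
M_n = 1677.0/12 = 139.75 kip·ft.

M_n ≈ 140 kip·ft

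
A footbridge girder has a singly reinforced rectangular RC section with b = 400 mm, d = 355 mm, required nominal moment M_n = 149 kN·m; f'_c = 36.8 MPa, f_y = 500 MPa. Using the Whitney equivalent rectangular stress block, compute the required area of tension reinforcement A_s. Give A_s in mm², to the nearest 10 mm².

With M_n = 0.85 f'_c a b (d − a/2), solve the quadratic for a:
a = d − √(d² − 2M_n/(0.85 f'_c b)) = 355 − √(355² − 2 × 149×10⁶/(0.85 × 36.8 × 400)) = 35.30 mm.
A_s = 0.85 f'_c a b / f_y = 0.85 × 36.8 × 35.30 × 400 / 500 = 883.3 mm².

A_s ≈ 880 mm²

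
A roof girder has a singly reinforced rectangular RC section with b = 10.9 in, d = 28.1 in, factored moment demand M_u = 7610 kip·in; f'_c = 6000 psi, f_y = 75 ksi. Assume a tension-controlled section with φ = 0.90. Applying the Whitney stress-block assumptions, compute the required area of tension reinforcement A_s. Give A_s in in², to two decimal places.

M_n = M_u/φ = 7610/0.90 = 8455.56 kip·in.
From M_n = 0.85 f'_c a b (d − a/2):
a = d − √(d² − 2M_n/(0.85 f'_c b)) = 28.1 − √(28.1² − 2 × 8455.56/(0.85 × 6 × 10.9)) = 6.068 in.
A_s = 0.85 f'_c a b / f_y = 0.85 × 6 × 6.068 × 10.9 / 75 = 4.498 in².

A_s ≈ 4.50 in²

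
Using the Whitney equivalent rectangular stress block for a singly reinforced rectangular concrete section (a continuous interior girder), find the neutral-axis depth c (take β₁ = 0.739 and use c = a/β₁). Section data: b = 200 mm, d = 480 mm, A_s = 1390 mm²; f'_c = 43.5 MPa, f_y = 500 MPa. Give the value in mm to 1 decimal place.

T = A_s f_y = 1390 × 500 = 695000 N = 695 kN.
Setting C = 0.85 f'_c a b equal to T: a = 695000/(0.85 × 43.5 × 200) = 93.982 mm.
With β₁ = 0.739, c = a/β₁ = 93.982/0.739 = 127.2 mm.

c ≈ 127.2 mm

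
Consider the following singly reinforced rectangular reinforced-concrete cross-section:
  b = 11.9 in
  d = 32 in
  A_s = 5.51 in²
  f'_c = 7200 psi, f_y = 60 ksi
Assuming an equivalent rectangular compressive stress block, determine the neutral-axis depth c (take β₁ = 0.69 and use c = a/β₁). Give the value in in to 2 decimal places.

c ≈ 6.58 in

T = A_s f_y = 5.51 × 60 = 330.6 kips.
a = T/(0.85 f'_c b) = 330.6/(0.85 × 7.2 × 11.9) = 4.5395 in.
With β₁ = 0.69, c = a/β₁ = 4.5395/0.69 = 6.58 in.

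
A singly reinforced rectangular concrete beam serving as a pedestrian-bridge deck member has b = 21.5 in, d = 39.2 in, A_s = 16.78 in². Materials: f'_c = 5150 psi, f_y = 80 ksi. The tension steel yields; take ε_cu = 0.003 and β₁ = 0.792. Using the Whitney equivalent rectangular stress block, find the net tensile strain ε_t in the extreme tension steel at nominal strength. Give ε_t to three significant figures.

ε_t ≈ 0.00353

a = A_s f_y/(0.85 f'_c b) = 14.263 in.
β₁ = 0.792, so c = a/β₁ = 14.263/0.792 = 18.009 in.
From the linear strain diagram with ε_cu = 0.003: ε_t = 0.003 (d − c)/c = 0.003 × (39.2 − 18.009)/18.009 = 0.00353.
ε_t < 0.004 — the section is over-reinforced for flexure under ACI limits.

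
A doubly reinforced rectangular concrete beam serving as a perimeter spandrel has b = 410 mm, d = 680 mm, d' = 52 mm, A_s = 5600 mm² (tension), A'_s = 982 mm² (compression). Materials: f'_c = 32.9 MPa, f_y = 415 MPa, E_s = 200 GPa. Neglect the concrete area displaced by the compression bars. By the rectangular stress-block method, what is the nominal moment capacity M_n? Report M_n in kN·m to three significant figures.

M_n ≈ 1400 kN·m

Assume both tension and compression steel yield.
Net tension couple steel: A_s − A'_s = 4618 mm².
a = (A_s − A'_s) f_y / (0.85 f'_c b) = 1916470/(0.85 × 32.9 × 410) = 167.15 mm.
c = a/β₁ = 167.15/0.815 = 205.09 mm; ε'_s = 0.003(c − d')/c = 0.0022 ≥ f_y/E_s = 0.0021, so compression steel does yield.
M_n = (A_s − A'_s) f_y (d − a/2) + A'_s f_y (d − d') = [1916470 × (680 − 83.575) + 407530 × (680 − 52)] × 10⁻⁶ = 1143.03 + 255.93 = 1398.96 kN·m.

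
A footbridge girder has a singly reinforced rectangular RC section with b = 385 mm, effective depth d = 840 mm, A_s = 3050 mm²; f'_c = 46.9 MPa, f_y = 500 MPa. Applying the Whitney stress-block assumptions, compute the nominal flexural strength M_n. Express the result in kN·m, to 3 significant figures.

M_n ≈ 1210 kN·m

T = A_s f_y = 3050 × 500 = 1525000 N = 1525 kN.
From C = T: a = T/(0.85 f'_c b) = 1525000/(0.85 × 46.9 × 385) = 99.36 mm.
M_n = T(d − a/2) = 1525 kN × (840 − 49.68) mm = 1205.24 kN·m.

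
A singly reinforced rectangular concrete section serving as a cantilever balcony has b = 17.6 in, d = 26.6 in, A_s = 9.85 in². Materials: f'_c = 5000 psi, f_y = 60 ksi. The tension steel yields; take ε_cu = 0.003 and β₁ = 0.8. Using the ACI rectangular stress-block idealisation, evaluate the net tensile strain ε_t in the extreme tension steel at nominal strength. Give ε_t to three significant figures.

a = A_s f_y/(0.85 f'_c b) = 7.901 in.
β₁ = 0.8, so c = a/β₁ = 7.901/0.8 = 9.876 in.
From the linear strain diagram with ε_cu = 0.003: ε_t = 0.003 (d − c)/c = 0.003 × (26.6 − 9.876)/9.876 = 0.00508.
Since ε_t ≥ 0.005, the section is tension-controlled.

ε_t ≈ 0.00508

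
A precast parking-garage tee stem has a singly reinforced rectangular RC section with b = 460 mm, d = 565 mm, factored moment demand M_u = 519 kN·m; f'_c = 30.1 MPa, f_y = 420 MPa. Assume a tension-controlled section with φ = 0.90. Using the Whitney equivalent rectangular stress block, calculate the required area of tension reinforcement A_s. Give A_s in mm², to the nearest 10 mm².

M_n = M_u/φ = 519/0.90 = 576.667 kN·m.
With M_n = 0.85 f'_c a b (d − a/2), solve the quadratic for a:
a = d − √(d² − 2M_n/(0.85 f'_c b)) = 565 − √(565² − 2 × 576.667×10⁶/(0.85 × 30.1 × 460)) = 94.65 mm.
A_s = 0.85 f'_c a b / f_y = 0.85 × 30.1 × 94.65 × 460 / 420 = 2652.3 mm².

A_s ≈ 2650 mm²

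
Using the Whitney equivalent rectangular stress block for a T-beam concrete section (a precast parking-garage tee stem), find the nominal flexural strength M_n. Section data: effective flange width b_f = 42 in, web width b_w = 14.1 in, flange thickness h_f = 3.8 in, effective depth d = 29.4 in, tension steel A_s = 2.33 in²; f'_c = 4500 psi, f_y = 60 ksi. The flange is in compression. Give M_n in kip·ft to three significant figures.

M_n ≈ 337 kip·ft

Tension: T = A_s f_y = 2.33 × 60 = 139.8 kips.
Try a within the flange: a = T/(0.85 f'_c b_f) = 139.8/(0.85 × 4.5 × 42) = 0.870 in.
Since a = 0.870 ≤ h_f = 3.8 in, the stress block lies entirely in the flange; analyse as a rectangular beam of width b_f.
M_n = T(d − a/2) = 139.8 × (29.4 − 0.435) = 4049.3 kip·in.
M_n = 4049.3/12 = 337.44 kip·ft.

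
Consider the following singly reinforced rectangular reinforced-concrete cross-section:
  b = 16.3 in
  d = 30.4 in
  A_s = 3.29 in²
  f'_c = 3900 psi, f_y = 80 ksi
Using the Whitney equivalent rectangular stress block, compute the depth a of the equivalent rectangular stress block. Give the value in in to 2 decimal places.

T = A_s f_y = 3.29 × 80 = 263.2 kips.
a = T/(0.85 f'_c b) = 263.2/(0.85 × 3.9 × 16.3) = 4.87 in.

a ≈ 4.87 in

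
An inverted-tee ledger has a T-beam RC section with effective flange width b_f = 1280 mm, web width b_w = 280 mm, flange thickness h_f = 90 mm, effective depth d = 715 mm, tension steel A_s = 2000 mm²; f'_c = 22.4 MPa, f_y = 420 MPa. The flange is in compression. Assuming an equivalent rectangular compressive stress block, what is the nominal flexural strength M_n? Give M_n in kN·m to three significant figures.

Tension: T = A_s f_y = 2000 × 420 = 840000 N.
Try a within the flange: a = T/(0.85 f'_c b_f) = 840000/(0.85 × 22.4 × 1280) = 34.47 mm.
Since a = 34.47 ≤ h_f = 90 mm, the stress block lies entirely in the flange; analyse as a rectangular beam of width b_f.
M_n = T(d − a/2) = 840000 × (715 − 17.235) = 586.12 × 10⁶ N·mm.
M_n = 586.12 kN·m.

M_n ≈ 586 kN·m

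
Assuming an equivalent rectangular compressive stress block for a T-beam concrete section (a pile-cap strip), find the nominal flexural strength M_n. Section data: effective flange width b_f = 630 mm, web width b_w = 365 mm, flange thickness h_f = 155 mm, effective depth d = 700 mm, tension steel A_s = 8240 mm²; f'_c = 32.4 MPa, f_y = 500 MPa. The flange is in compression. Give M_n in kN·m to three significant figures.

M_n ≈ 2350 kN·m

Tension: T = A_s f_y = 8240 × 500 = 4120000 N.
Try a within the flange: a = T/(0.85 f'_c b_f) = 4120000/(0.85 × 32.4 × 630) = 237.46 mm.
a = 237.46 > h_f = 155 mm: the block extends into the web. Split into flange-overhang and web parts.
C_f = 0.85 f'_c (b_f − b_w) h_f = 0.85 × 32.4 × (630 − 365) × 155 = 1131206 N.
Remaining web compression depth: a_w = (T − C_f)/(0.85 f'_c b_w) = (4120000 − 1131206)/(0.85 × 32.4 × 365) = 297.33 mm.
M_n = C_f(d − h_f/2) + (T − C_f)(d − a_w/2) = 1131206 × (700 − 77.5) + 2988794 × (700 − 148.665) = 704.18 + 1647.83 = 2352.01 × 10⁶ N·mm.
M_n = 2352.01 kN·m.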